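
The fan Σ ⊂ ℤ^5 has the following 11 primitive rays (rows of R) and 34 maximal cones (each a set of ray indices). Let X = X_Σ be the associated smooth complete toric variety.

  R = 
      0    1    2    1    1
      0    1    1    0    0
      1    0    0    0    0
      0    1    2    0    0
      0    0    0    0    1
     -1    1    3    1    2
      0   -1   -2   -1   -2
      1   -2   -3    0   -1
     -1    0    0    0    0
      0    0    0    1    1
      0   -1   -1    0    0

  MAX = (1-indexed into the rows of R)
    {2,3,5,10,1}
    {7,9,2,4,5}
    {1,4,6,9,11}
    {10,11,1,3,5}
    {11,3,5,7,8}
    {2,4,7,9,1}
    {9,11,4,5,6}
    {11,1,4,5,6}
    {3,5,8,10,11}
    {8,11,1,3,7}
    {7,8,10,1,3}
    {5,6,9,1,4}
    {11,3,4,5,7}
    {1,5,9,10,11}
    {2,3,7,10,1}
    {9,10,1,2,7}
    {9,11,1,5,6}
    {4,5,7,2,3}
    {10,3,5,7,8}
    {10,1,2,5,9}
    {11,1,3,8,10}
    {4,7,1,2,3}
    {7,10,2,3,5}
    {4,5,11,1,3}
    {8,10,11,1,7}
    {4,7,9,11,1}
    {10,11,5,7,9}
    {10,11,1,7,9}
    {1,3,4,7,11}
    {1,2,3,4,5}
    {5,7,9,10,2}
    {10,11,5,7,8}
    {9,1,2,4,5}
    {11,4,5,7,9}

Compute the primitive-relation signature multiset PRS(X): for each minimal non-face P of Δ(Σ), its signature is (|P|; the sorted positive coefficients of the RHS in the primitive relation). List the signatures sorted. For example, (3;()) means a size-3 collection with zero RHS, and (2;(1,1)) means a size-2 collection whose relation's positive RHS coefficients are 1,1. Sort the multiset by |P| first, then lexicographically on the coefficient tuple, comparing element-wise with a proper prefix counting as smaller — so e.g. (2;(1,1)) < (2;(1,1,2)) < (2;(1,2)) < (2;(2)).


15 collections generate NE(X_Σ); each relation:

  P={2,11}:  v_{2} + v_{11} = 0  ⇒ sig = (2;())
  P={3,9}:  v_{3} + v_{9} = 0  ⇒ sig = (2;())
  P={4,10}:  v_{4} + v_{10} = v_{1}  ⇒ sig = (2;(1))
  P={2,8}:  v_{2} + v_{8} = v_{3} + v_{7} + v_{10}  ⇒ sig = (2;(1,1,1))
  P={6,7}:  v_{6} + v_{7} = v_{4} + v_{9} + v_{11}  ⇒ sig = (2;(1,1,1))
  P={8,9}:  v_{8} + v_{9} = v_{7} + v_{10} + v_{11}  ⇒ sig = (2;(1,1,1))
  P={2,6}:  v_{2} + v_{6} = v_{1} + v_{4} + v_{5} + v_{9}  ⇒ sig = (2;(1,1,1,1))
  P={3,6}:  v_{3} + v_{6} = v_{1} + v_{4} + v_{5} + v_{11}  ⇒ sig = (2;(1,1,1,1))
  P={4,8}:  v_{4} + v_{8} = v_{1} + v_{3} + v_{7} + v_{11}  ⇒ sig = (2;(1,1,1,1))
  P={6,10}:  v_{6} + v_{10} = 2·v_{1} + v_{5} + v_{9} + v_{11}  ⇒ sig = (2;(1,1,1,2))
  P={6,8}:  v_{6} + v_{8} = v_{1} + 2·v_{11}  ⇒ sig = (2;(1,2))
  P={1,5,7}:  v_{1} + v_{5} + v_{7} = 0  ⇒ sig = (3;())
  P={1,5,8}:  v_{1} + v_{5} + v_{8} = v_{3} + v_{10} + v_{11}  ⇒ sig = (3;(1,1,1))
  P={3,7,10,11}:  v_{3} + v_{7} + v_{10} + v_{11} = v_{8}  ⇒ sig = (4;(1))
  P={1,4,5,9,11}:  v_{1} + v_{4} + v_{5} + v_{9} + v_{11} = v_{6}  ⇒ sig = (5;(1))

Signatures (|P|; sorted positive RHS coefficients), sorted:
{ (2;()) ×2,  (2;(1)),  (2;(1,1,1)) ×3,  (2;(1,1,1,1)) ×3,  (2;(1,1,1,2)),  (2;(1,2)),  (3;()),  (3;(1,1,1)),  (4;(1)),  (5;(1)) }


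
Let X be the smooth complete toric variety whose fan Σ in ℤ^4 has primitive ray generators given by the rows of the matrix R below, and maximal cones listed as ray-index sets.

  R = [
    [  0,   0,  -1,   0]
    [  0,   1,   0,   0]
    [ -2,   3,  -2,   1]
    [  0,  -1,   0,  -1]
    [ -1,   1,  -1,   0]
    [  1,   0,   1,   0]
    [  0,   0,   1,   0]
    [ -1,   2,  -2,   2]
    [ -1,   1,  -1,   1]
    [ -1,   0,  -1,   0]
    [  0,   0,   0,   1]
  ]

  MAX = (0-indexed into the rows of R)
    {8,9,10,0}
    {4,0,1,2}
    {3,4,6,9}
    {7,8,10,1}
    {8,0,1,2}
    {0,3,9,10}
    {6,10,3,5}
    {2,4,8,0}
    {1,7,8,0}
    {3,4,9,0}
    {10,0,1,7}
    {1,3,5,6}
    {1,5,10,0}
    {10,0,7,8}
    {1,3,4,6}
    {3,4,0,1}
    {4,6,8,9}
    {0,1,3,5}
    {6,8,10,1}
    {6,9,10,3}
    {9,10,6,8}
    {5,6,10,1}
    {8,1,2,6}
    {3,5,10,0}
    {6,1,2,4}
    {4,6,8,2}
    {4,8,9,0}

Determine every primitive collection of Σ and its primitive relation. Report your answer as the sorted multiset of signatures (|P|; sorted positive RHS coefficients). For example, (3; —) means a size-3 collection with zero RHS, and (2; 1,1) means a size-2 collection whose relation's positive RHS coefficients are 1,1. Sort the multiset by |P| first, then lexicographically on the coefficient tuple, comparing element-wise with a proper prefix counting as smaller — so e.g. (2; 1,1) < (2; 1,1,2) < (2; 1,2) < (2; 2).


|primitive collections| = 20. Relations:

  {0,6}:  v_{0} + v_{6} = 0 ; sig = (2; —)
  {5,9}:  v_{5} + v_{9} = 0 ; sig = (2; —)
  {1,9}:  v_{1} + v_{9} = v_{4} ; sig = (2; 1)
  {3,8}:  v_{3} + v_{8} = v_{9} ; sig = (2; 1)
  {4,5}:  v_{4} + v_{5} = v_{1} ; sig = (2; 1)
  {4,10}:  v_{4} + v_{10} = v_{8} ; sig = (2; 1)
  {3,7}:  v_{3} + v_{7} = v_{0} + v_{8} ; sig = (2; 1,1)
  {5,8}:  v_{5} + v_{8} = v_{1} + v_{10} ; sig = (2; 1,1)
  {6,7}:  v_{6} + v_{7} = v_{1} + v_{8} + v_{10} ; sig = (2; 1,1,1)
  {4,7}:  v_{4} + v_{7} = v_{0} + v_{1} + 2·v_{8} ; sig = (2; 1,1,2)
  {2,5}:  v_{2} + v_{5} = 2·v_{1} + v_{8} ; sig = (2; 1,2)
  {2,9}:  v_{2} + v_{9} = 2·v_{4} + v_{8} ; sig = (2; 1,2)
  {2,10}:  v_{2} + v_{10} = v_{1} + 2·v_{8} ; sig = (2; 1,2)
  {7,9}:  v_{7} + v_{9} = v_{0} + 2·v_{8} ; sig = (2; 1,2)
  {5,7}:  v_{5} + v_{7} = v_{0} + 2·v_{1} + 2·v_{10} ; sig = (2; 1,2,2)
  {2,7}:  v_{2} + v_{7} = v_{0} + 2·v_{1} + 3·v_{8} ; sig = (2; 1,2,3)
  {2,3}:  v_{2} + v_{3} = 2·v_{4} ; sig = (2; 2)
  {1,3,10}:  v_{1} + v_{3} + v_{10} = 0 ; sig = (3; —)
  {1,4,8}:  v_{1} + v_{4} + v_{8} = v_{2} ; sig = (3; 1)
  {0,1,8,10}:  v_{0} + v_{1} + v_{8} + v_{10} = v_{7} ; sig = (4; 1)

so the primitive-relation signature multiset is
    (2; —)
    (2; —)
    (2; 1)
    (2; 1)
    (2; 1)
    (2; 1)
    (2; 1,1)
    (2; 1,1)
    (2; 1,1,1)
    (2; 1,1,2)
    (2; 1,2)
    (2; 1,2)
    (2; 1,2)
    (2; 1,2)
    (2; 1,2,2)
    (2; 1,2,3)
    (2; 2)
    (3; —)
    (3; 1)
    (4; 1)


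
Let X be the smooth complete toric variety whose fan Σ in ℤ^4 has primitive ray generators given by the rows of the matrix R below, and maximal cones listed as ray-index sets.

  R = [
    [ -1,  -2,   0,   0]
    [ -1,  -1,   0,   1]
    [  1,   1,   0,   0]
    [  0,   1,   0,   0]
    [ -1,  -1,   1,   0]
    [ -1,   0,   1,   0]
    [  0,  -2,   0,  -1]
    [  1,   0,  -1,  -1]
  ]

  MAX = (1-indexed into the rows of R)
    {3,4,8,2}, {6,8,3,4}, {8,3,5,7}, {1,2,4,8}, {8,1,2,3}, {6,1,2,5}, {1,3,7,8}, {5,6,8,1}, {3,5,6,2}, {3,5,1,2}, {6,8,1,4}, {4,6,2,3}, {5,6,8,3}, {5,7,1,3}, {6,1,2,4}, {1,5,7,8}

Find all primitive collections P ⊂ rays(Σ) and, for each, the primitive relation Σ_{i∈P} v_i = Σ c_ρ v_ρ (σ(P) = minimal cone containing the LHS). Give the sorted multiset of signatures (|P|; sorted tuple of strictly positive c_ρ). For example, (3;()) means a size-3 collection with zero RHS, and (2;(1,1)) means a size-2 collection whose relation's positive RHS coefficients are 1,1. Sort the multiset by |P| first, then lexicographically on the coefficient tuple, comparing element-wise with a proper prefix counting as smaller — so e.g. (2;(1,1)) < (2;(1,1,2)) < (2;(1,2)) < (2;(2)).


Minimal non-faces — 9 found among 8 rays, 16 max cones:

  P={4,5}:  v_{4} + v_{5} = v_{6}  so sig = (2;(1))
  P={4,7}:  v_{4} + v_{7} = v_{5} + v_{8}  so sig = (2;(1,1))
  P={2,7}:  v_{2} + v_{7} = 2·v_{1} + v_{3}  so sig = (2;(1,2))
  P={6,7}:  v_{6} + v_{7} = 2·v_{5} + v_{8}  so sig = (2;(1,2))
  P={1,3,4}:  v_{1} + v_{3} + v_{4} = 0  so sig = (3;())
  P={1,3,6}:  v_{1} + v_{3} + v_{6} = v_{5}  so sig = (3;(1))
  P={2,5,8}:  v_{2} + v_{5} + v_{8} = v_{1}  so sig = (3;(1))
  P={2,6,8}:  v_{2} + v_{6} + v_{8} = v_{1} + v_{4}  so sig = (3;(1,1))
  P={1,3,5,8}:  v_{1} + v_{3} + v_{5} + v_{8} = v_{7}  so sig = (4;(1))

Signatures (|P|; sorted positive RHS coefficients), sorted:
{ (2;(1)),  (2;(1,1)),  (2;(1,2)) ×2,  (3;()),  (3;(1)) ×2,  (3;(1,1)),  (4;(1)) }


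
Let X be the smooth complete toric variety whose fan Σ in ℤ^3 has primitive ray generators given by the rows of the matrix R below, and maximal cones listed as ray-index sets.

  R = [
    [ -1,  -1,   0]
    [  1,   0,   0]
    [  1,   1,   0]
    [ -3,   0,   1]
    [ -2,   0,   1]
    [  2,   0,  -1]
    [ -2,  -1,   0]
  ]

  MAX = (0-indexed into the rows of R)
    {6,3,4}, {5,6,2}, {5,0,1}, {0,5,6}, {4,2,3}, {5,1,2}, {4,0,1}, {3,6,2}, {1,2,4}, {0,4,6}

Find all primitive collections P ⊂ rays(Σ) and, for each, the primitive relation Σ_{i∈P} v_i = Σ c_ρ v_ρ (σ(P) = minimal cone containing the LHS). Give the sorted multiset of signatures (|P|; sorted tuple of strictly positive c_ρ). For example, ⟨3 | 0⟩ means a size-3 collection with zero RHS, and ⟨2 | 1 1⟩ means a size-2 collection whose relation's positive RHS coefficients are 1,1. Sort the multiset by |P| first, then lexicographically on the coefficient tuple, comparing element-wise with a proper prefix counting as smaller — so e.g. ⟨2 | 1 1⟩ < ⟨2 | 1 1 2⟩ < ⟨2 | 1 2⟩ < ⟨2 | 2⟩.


Σ has 7 primitive collections:

  • {0,2}:  v_{0} + v_{2} = 0 — sig = ⟨2 | 0⟩
  • {4,5}:  v_{4} + v_{5} = 0 — sig = ⟨2 | 0⟩
  • {1,3}:  v_{1} + v_{3} = v_{4} — sig = ⟨2 | 1⟩
  • {1,6}:  v_{1} + v_{6} = v_{0} — sig = ⟨2 | 1⟩
  • {0,3}:  v_{0} + v_{3} = v_{4} + v_{6} — sig = ⟨2 | 1 1⟩
  • {3,5}:  v_{3} + v_{5} = v_{2} + v_{6} — sig = ⟨2 | 1 1⟩
  • {2,4,6}:  v_{2} + v_{4} + v_{6} = v_{3} — sig = ⟨3 | 1⟩

Signatures (|P|; sorted positive RHS coefficients), sorted:
    ⟨2 | 0⟩
    ⟨2 | 0⟩
    ⟨2 | 1⟩
    ⟨2 | 1⟩
    ⟨2 | 1 1⟩
    ⟨2 | 1 1⟩
    ⟨3 | 1⟩


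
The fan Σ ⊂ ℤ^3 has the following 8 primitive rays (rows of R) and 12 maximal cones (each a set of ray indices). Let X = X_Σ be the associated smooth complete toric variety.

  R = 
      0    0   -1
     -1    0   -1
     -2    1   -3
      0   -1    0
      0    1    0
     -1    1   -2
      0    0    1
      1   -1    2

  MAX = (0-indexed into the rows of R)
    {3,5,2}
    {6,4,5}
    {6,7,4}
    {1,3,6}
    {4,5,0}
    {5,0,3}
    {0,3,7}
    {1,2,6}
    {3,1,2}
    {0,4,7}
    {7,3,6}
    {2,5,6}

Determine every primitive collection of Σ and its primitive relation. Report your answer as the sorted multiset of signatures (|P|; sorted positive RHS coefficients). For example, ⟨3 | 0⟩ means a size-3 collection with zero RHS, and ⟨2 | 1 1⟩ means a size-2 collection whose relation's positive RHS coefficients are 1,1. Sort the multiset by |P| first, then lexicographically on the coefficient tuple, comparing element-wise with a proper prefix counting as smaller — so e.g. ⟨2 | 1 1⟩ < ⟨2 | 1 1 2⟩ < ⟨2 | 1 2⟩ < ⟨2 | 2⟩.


Primitive collections (12):

  P={0,6}:  v_{0} + v_{6} = 0  ⇒ sig = ⟨2 | 0⟩
  P={3,4}:  v_{3} + v_{4} = 0  ⇒ sig = ⟨2 | 0⟩
  P={5,7}:  v_{5} + v_{7} = 0  ⇒ sig = ⟨2 | 0⟩
  P={1,5}:  v_{1} + v_{5} = v_{2}  ⇒ sig = ⟨2 | 1⟩
  P={2,7}:  v_{2} + v_{7} = v_{1}  ⇒ sig = ⟨2 | 1⟩
  P={0,1}:  v_{0} + v_{1} = v_{3} + v_{5}  ⇒ sig = ⟨2 | 1 1⟩
  P={1,4}:  v_{1} + v_{4} = v_{5} + v_{6}  ⇒ sig = ⟨2 | 1 1⟩
  P={1,7}:  v_{1} + v_{7} = v_{3} + v_{6}  ⇒ sig = ⟨2 | 1 1⟩
  P={0,2}:  v_{0} + v_{2} = v_{3} + 2·v_{5}  ⇒ sig = ⟨2 | 1 2⟩
  P={2,4}:  v_{2} + v_{4} = 2·v_{5} + v_{6}  ⇒ sig = ⟨2 | 1 2⟩
  P={3,5,6}:  v_{3} + v_{5} + v_{6} = v_{1}  ⇒ sig = ⟨3 | 1⟩
  P={2,3,6}:  v_{2} + v_{3} + v_{6} = 2·v_{1}  ⇒ sig = ⟨3 | 2⟩

Signatures (|P|; sorted positive RHS coefficients), sorted:
    |P|=2: 10 collections, coeffs (), (), (), (1), (1), (1,1), (1,1), (1,1), (1,2), (1,2)
    |P|=3: 2 collections, coeffs (1), (2)


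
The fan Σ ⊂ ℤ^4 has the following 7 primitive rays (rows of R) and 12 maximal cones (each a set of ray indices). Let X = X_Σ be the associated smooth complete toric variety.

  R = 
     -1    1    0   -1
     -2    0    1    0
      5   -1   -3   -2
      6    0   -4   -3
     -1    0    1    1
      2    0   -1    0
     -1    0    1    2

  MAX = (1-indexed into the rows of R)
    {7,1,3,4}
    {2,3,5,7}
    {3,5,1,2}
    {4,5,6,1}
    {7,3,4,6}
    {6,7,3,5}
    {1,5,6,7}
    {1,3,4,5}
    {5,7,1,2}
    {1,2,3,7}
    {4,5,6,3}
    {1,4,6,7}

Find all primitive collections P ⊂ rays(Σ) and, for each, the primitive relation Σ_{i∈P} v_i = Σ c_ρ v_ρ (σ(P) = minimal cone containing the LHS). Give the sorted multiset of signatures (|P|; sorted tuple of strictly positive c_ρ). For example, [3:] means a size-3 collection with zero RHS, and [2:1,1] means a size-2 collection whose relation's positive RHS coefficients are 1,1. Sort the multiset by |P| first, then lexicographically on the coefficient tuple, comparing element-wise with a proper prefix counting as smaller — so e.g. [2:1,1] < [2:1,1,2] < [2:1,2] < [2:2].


Primitive collections (5):

  P = {2,6}:  v_{2} + v_{6} = 0  ⇒ sig = [2:]
  P = {2,4}:  v_{2} + v_{4} = v_{1} + v_{3}  ⇒ sig = [2:1,1]
  P = {1,3,6}:  v_{1} + v_{3} + v_{6} = v_{4}  ⇒ sig = [3:1]
  P = {4,5,7}:  v_{4} + v_{5} + v_{7} = 2·v_{6}  ⇒ sig = [3:2]
  P = {1,3,5,7}:  v_{1} + v_{3} + v_{5} + v_{7} = v_{6}  ⇒ sig = [4:1]

Signatures (|P|; sorted positive RHS coefficients), sorted:
[[2:], [2:1,1], [3:1], [3:2], [4:1]]


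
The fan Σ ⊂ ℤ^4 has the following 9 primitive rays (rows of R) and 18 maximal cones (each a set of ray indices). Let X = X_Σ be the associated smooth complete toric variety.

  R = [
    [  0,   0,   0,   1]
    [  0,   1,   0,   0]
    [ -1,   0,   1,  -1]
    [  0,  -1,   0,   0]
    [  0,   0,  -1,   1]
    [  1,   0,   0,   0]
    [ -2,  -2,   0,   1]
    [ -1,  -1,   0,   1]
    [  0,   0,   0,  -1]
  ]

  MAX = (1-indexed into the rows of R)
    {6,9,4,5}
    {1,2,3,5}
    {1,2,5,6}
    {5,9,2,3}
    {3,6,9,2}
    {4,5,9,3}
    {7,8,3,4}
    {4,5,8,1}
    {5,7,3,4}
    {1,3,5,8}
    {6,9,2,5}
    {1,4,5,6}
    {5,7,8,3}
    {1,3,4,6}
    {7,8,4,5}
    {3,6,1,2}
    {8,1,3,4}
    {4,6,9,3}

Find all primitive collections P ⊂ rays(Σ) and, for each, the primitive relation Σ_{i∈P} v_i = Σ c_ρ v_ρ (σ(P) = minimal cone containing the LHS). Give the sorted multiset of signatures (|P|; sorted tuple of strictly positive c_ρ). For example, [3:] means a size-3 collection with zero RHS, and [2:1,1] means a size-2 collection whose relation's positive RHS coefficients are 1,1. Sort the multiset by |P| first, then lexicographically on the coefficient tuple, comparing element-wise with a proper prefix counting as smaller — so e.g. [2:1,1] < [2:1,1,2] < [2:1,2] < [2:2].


Σ has 12 primitive collections:

  P = {1,9}:  v_{1} + v_{9} = 0  →  sig = [2:]
  P = {2,4}:  v_{2} + v_{4} = 0  →  sig = [2:]
  P = {6,7}:  v_{6} + v_{7} = v_{4} + v_{8}  →  sig = [2:1,1]
  P = {6,8}:  v_{6} + v_{8} = v_{1} + v_{4}  →  sig = [2:1,1]
  P = {2,7}:  v_{2} + v_{7} = v_{3} + v_{5} + v_{8}  →  sig = [2:1,1,1]
  P = {2,8}:  v_{2} + v_{8} = v_{1} + v_{3} + v_{5}  →  sig = [2:1,1,1]
  P = {8,9}:  v_{8} + v_{9} = v_{3} + v_{4} + v_{5}  →  sig = [2:1,1,1]
  P = {1,7}:  v_{1} + v_{7} = 2·v_{8}  →  sig = [2:2]
  P = {7,9}:  v_{7} + v_{9} = 2·v_{3} + 2·v_{4} + 2·v_{5}  →  sig = [2:2,2,2]
  P = {3,5,6}:  v_{3} + v_{5} + v_{6} = 0  →  sig = [3:]
  P = {1,3,4,5}:  v_{1} + v_{3} + v_{4} + v_{5} = v_{8}  →  sig = [4:1]
  P = {3,4,5,8}:  v_{3} + v_{4} + v_{5} + v_{8} = v_{7}  →  sig = [4:1]

Signatures (|P|; sorted positive RHS coefficients), sorted:
    [2:]
    [2:]
    [2:1,1]
    [2:1,1]
    [2:1,1,1]
    [2:1,1,1]
    [2:1,1,1]
    [2:2]
    [2:2,2,2]
    [3:]
    [4:1]
    [4:1]


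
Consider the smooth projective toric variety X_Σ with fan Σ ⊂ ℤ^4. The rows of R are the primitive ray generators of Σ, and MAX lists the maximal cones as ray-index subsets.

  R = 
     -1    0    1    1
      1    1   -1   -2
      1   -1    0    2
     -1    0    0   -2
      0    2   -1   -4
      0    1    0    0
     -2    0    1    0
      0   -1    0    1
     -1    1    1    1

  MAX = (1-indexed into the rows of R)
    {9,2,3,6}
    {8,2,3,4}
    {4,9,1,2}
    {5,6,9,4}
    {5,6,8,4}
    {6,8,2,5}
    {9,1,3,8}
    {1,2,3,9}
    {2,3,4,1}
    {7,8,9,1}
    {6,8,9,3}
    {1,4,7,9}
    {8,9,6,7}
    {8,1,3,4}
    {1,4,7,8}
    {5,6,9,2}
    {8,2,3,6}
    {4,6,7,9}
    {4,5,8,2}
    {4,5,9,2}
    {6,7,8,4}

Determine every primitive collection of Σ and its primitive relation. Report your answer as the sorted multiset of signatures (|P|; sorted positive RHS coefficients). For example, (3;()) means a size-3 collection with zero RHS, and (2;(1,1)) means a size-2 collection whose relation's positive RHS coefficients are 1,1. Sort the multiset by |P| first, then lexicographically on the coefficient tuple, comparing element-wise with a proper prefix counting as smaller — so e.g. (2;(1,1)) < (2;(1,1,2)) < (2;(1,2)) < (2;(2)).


Minimal non-faces — 13 found among 9 rays, 21 max cones:

  • {1,6}:  v_{1} + v_{6} = v_{9}  ⇒ sig = (2;(1))
  • {3,5}:  v_{3} + v_{5} = v_{2}  ⇒ sig = (2;(1))
  • {2,7}:  v_{2} + v_{7} = v_{4} + v_{6}  ⇒ sig = (2;(1,1))
  • {3,7}:  v_{3} + v_{7} = v_{1} + v_{8}  ⇒ sig = (2;(1,1))
  • {1,5}:  v_{1} + v_{5} = v_{2} + v_{4} + v_{9}  ⇒ sig = (2;(1,1,1))
  • {5,7}:  v_{5} + v_{7} = 2·v_{4} + 2·v_{6}  ⇒ sig = (2;(2,2))
  • {1,2,8}:  v_{1} + v_{2} + v_{8} = 0  ⇒ sig = (3;())
  • {3,4,6}:  v_{3} + v_{4} + v_{6} = 0  ⇒ sig = (3;())
  • {2,4,6}:  v_{2} + v_{4} + v_{6} = v_{5}  ⇒ sig = (3;(1))
  • {2,8,9}:  v_{2} + v_{8} + v_{9} = v_{6}  ⇒ sig = (3;(1))
  • {3,4,9}:  v_{3} + v_{4} + v_{9} = v_{1}  ⇒ sig = (3;(1))
  • {4,8,9}:  v_{4} + v_{8} + v_{9} = v_{7}  ⇒ sig = (3;(1))
  • {5,8,9}:  v_{5} + v_{8} + v_{9} = v_{4} + 2·v_{6}  ⇒ sig = (3;(1,2))

Hence PRS(X_Σ) =
[(2;(1)), (2;(1)), (2;(1,1)), (2;(1,1)), (2;(1,1,1)), (2;(2,2)), (3;()), (3;()), (3;(1)), (3;(1)), (3;(1)), (3;(1)), (3;(1,2))]


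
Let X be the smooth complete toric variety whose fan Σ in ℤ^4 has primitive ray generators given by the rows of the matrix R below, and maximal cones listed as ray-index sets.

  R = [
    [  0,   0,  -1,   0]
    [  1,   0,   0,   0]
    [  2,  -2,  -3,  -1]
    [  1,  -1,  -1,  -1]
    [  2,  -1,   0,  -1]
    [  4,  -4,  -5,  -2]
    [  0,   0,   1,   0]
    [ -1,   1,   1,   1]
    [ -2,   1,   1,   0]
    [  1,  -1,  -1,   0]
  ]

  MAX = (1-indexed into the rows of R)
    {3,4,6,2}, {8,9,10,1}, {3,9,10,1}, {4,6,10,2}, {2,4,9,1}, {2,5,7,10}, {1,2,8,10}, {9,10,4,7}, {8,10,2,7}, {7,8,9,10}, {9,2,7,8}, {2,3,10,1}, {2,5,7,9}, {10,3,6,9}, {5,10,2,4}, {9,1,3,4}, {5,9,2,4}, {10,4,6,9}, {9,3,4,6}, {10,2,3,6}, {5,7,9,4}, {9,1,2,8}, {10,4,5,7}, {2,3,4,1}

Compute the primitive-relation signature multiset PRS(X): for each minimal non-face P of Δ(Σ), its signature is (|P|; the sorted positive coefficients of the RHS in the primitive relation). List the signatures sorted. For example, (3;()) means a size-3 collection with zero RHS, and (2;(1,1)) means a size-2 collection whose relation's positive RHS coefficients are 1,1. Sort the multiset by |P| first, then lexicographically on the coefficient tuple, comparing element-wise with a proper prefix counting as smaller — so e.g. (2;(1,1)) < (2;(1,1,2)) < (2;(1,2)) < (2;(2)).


Σ has 18 primitive collections:

  P={1,7}:  v_{1} + v_{7} = 0  ⇒ sig = (2;())
  P={4,8}:  v_{4} + v_{8} = 0  ⇒ sig = (2;())
  P={1,5}:  v_{1} + v_{5} = v_{2} + v_{4}  ⇒ sig = (2;(1,1))
  P={3,7}:  v_{3} + v_{7} = v_{4} + v_{10}  ⇒ sig = (2;(1,1))
  P={3,8}:  v_{3} + v_{8} = v_{1} + v_{10}  ⇒ sig = (2;(1,1))
  P={5,8}:  v_{5} + v_{8} = v_{2} + v_{7}  ⇒ sig = (2;(1,1))
  P={6,8}:  v_{6} + v_{8} = v_{3} + v_{10}  ⇒ sig = (2;(1,1))
  P={3,5}:  v_{3} + v_{5} = v_{2} + 2·v_{4} + v_{10}  ⇒ sig = (2;(1,1,2))
  P={5,6}:  v_{5} + v_{6} = v_{2} + 3·v_{4} + 2·v_{10}  ⇒ sig = (2;(1,2,3))
  P={1,6}:  v_{1} + v_{6} = 2·v_{3}  ⇒ sig = (2;(2))
  P={6,7}:  v_{6} + v_{7} = 2·v_{4} + 2·v_{10}  ⇒ sig = (2;(2,2))
  P={2,9,10}:  v_{2} + v_{9} + v_{10} = 0  ⇒ sig = (3;())
  P={1,4,10}:  v_{1} + v_{4} + v_{10} = v_{3}  ⇒ sig = (3;(1))
  P={2,4,7}:  v_{2} + v_{4} + v_{7} = v_{5}  ⇒ sig = (3;(1))
  P={3,4,10}:  v_{3} + v_{4} + v_{10} = v_{6}  ⇒ sig = (3;(1))
  P={2,3,9}:  v_{2} + v_{3} + v_{9} = v_{1} + v_{4}  ⇒ sig = (3;(1,1))
  P={2,6,9}:  v_{2} + v_{6} + v_{9} = v_{3} + v_{4}  ⇒ sig = (3;(1,1))
  P={5,9,10}:  v_{5} + v_{9} + v_{10} = v_{4} + v_{7}  ⇒ sig = (3;(1,1))

so the primitive-relation signature multiset is
    (2;())
    (2;())
    (2;(1,1))
    (2;(1,1))
    (2;(1,1))
    (2;(1,1))
    (2;(1,1))
    (2;(1,1,2))
    (2;(1,2,3))
    (2;(2))
    (2;(2,2))
    (3;())
    (3;(1))
    (3;(1))
    (3;(1))
    (3;(1,1))
    (3;(1,1))
    (3;(1,1))


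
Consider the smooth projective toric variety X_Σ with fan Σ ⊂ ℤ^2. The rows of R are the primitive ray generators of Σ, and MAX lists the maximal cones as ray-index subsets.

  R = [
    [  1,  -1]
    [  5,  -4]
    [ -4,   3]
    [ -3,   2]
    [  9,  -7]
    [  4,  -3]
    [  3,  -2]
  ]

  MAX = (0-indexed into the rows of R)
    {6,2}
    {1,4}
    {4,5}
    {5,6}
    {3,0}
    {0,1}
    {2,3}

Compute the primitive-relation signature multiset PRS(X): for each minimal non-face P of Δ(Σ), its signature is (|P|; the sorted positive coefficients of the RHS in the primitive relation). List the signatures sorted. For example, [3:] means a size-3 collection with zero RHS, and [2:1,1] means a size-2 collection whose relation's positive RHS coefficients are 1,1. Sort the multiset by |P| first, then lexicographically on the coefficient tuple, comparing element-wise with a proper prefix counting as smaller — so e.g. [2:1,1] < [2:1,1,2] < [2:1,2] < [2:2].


Minimal non-faces — 14 found among 7 rays, 7 max cones:

  {2,5}:  v_{2} + v_{5} = 0  ⇒ sig = [2:]
  {3,6}:  v_{3} + v_{6} = 0  ⇒ sig = [2:]
  {0,2}:  v_{0} + v_{2} = v_{3}  ⇒ sig = [2:1]
  {0,5}:  v_{0} + v_{5} = v_{1}  ⇒ sig = [2:1]
  {0,6}:  v_{0} + v_{6} = v_{5}  ⇒ sig = [2:1]
  {1,2}:  v_{1} + v_{2} = v_{0}  ⇒ sig = [2:1]
  {1,5}:  v_{1} + v_{5} = v_{4}  ⇒ sig = [2:1]
  {2,4}:  v_{2} + v_{4} = v_{1}  ⇒ sig = [2:1]
  {3,5}:  v_{3} + v_{5} = v_{0}  ⇒ sig = [2:1]
  {3,4}:  v_{3} + v_{4} = v_{0} + v_{1}  ⇒ sig = [2:1,1]
  {0,4}:  v_{0} + v_{4} = 2·v_{1}  ⇒ sig = [2:2]
  {1,3}:  v_{1} + v_{3} = 2·v_{0}  ⇒ sig = [2:2]
  {1,6}:  v_{1} + v_{6} = 2·v_{5}  ⇒ sig = [2:2]
  {4,6}:  v_{4} + v_{6} = 3·v_{5}  ⇒ sig = [2:3]

Hence PRS(X_Σ) =
    [2:]
    [2:]
    [2:1]
    [2:1]
    [2:1]
    [2:1]
    [2:1]
    [2:1]
    [2:1]
    [2:1,1]
    [2:2]
    [2:2]
    [2:2]
    [2:3]


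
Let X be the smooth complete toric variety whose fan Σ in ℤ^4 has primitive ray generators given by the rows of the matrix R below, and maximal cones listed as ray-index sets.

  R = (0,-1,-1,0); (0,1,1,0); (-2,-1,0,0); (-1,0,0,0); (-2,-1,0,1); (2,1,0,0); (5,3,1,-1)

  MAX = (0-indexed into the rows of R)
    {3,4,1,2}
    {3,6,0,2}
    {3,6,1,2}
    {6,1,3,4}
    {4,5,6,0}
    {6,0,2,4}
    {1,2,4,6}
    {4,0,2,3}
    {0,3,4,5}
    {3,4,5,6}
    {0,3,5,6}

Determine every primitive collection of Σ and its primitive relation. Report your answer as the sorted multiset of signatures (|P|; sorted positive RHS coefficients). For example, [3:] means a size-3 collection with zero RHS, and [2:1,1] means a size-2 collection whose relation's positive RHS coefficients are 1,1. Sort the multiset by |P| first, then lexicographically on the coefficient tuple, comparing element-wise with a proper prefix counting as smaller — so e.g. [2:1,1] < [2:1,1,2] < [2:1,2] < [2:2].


5 collections generate NE(X_Σ); each relation:

  • {0,1}:  v_{0} + v_{1} = 0  ⟹  sig = [2:]
  • {2,5}:  v_{2} + v_{5} = 0  ⟹  sig = [2:]
  • {1,5}:  v_{1} + v_{5} = v_{3} + v_{4} + v_{6}  ⟹  sig = [2:1,1,1]
  • {0,3,4,6}:  v_{0} + v_{3} + v_{4} + v_{6} = v_{5}  ⟹  sig = [4:1]
  • {2,3,4,6}:  v_{2} + v_{3} + v_{4} + v_{6} = v_{1}  ⟹  sig = [4:1]

Hence PRS(X_Σ) =
{ [2:] ×2,  [2:1,1,1],  [4:1] ×2 }


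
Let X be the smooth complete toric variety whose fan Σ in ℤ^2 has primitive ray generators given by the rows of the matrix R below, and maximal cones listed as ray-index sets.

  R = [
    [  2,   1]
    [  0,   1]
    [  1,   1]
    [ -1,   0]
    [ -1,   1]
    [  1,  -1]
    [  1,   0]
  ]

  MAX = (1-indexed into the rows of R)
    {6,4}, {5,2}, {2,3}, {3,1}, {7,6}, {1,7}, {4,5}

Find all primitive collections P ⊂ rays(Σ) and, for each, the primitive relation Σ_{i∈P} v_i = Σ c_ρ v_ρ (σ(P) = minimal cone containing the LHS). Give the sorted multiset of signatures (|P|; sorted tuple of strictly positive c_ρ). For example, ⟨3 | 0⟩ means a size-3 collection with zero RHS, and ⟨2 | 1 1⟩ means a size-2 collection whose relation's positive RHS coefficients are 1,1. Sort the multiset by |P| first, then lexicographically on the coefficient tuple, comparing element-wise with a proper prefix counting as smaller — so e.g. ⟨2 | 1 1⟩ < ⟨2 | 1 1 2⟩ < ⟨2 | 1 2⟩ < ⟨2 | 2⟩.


Primitive collections (14):

  P={4,7}:  v_{4} + v_{7} = 0  ⇒ sig = ⟨2 | 0⟩
  P={5,6}:  v_{5} + v_{6} = 0  ⇒ sig = ⟨2 | 0⟩
  P={1,4}:  v_{1} + v_{4} = v_{3}  ⇒ sig = ⟨2 | 1⟩
  P={2,4}:  v_{2} + v_{4} = v_{5}  ⇒ sig = ⟨2 | 1⟩
  P={2,6}:  v_{2} + v_{6} = v_{7}  ⇒ sig = ⟨2 | 1⟩
  P={2,7}:  v_{2} + v_{7} = v_{3}  ⇒ sig = ⟨2 | 1⟩
  P={3,4}:  v_{3} + v_{4} = v_{2}  ⇒ sig = ⟨2 | 1⟩
  P={3,7}:  v_{3} + v_{7} = v_{1}  ⇒ sig = ⟨2 | 1⟩
  P={5,7}:  v_{5} + v_{7} = v_{2}  ⇒ sig = ⟨2 | 1⟩
  P={1,5}:  v_{1} + v_{5} = v_{2} + v_{3}  ⇒ sig = ⟨2 | 1 1⟩
  P={1,2}:  v_{1} + v_{2} = 2·v_{3}  ⇒ sig = ⟨2 | 2⟩
  P={3,5}:  v_{3} + v_{5} = 2·v_{2}  ⇒ sig = ⟨2 | 2⟩
  P={3,6}:  v_{3} + v_{6} = 2·v_{7}  ⇒ sig = ⟨2 | 2⟩
  P={1,6}:  v_{1} + v_{6} = 3·v_{7}  ⇒ sig = ⟨2 | 3⟩

Signatures (|P|; sorted positive RHS coefficients), sorted:
    ⟨2 | 0⟩
    ⟨2 | 0⟩
    ⟨2 | 1⟩
    ⟨2 | 1⟩
    ⟨2 | 1⟩
    ⟨2 | 1⟩
    ⟨2 | 1⟩
    ⟨2 | 1⟩
    ⟨2 | 1⟩
    ⟨2 | 1 1⟩
    ⟨2 | 2⟩
    ⟨2 | 2⟩
    ⟨2 | 2⟩
    ⟨2 | 3⟩


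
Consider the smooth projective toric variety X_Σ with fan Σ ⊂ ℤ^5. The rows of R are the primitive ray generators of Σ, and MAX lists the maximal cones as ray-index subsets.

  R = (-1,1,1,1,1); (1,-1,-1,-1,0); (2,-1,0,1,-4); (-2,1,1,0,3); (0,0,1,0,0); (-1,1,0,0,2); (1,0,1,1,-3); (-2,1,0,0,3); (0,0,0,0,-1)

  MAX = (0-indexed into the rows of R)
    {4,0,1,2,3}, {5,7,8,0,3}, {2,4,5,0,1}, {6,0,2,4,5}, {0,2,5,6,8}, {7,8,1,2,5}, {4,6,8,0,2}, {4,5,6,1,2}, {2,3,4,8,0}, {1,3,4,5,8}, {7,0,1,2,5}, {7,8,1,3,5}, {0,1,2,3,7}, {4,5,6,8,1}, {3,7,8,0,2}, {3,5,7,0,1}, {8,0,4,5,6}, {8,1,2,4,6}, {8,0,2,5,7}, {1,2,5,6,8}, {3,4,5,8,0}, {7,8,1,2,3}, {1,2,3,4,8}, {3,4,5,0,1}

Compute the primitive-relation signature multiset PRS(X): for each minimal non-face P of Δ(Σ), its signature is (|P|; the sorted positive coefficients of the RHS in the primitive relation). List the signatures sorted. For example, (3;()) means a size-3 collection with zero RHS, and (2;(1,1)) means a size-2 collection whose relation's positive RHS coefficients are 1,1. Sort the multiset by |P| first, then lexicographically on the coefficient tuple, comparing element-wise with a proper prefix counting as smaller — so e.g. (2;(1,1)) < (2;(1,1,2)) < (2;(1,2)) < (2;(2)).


The 7 primitive collections of Σ (r=9, n=5):

  • {4,7}:  v_{4} + v_{7} = v_{3}  ⇒ sig = (2;(1))
  • {6,7}:  v_{6} + v_{7} = v_{0} + v_{8}  ⇒ sig = (2;(1,1))
  • {3,6}:  v_{3} + v_{6} = v_{0} + v_{4} + v_{8}  ⇒ sig = (2;(1,1,1))
  • {0,1,8}:  v_{0} + v_{1} + v_{8} = 0  ⇒ sig = (3;())
  • {2,3,5}:  v_{2} + v_{3} + v_{5} = v_{0}  ⇒ sig = (3;(1))
  • {0,1,6}:  v_{0} + v_{1} + v_{6} = v_{2} + v_{4} + v_{5}  ⇒ sig = (3;(1,1,1))
  • {2,4,5,8}:  v_{2} + v_{4} + v_{5} + v_{8} = v_{6}  ⇒ sig = (4;(1))

so the primitive-relation signature multiset is
[(2;(1)), (2;(1,1)), (2;(1,1,1)), (3;()), (3;(1)), (3;(1,1,1)), (4;(1))]


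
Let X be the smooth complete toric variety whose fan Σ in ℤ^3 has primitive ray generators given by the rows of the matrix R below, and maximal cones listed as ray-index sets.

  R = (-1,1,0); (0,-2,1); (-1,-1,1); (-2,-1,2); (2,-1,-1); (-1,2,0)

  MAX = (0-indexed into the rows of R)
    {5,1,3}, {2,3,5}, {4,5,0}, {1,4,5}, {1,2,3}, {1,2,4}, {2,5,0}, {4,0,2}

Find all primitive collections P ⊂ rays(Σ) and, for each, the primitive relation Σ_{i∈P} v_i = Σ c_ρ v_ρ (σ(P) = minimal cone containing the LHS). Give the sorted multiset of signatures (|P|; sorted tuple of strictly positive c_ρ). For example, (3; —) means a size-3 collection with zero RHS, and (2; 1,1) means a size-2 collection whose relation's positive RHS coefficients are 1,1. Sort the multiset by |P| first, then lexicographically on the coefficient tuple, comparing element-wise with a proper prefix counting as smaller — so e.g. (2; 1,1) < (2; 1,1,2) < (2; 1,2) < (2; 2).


The 5 primitive collections of Σ (r=6, n=3):

  {0,1}:  v_{0} + v_{1} = v_{2}  →  sig = (2; 1)
  {3,4}:  v_{3} + v_{4} = v_{1}  →  sig = (2; 1)
  {0,3}:  v_{0} + v_{3} = 2·v_{2} + v_{5}  →  sig = (2; 1,2)
  {2,4,5}:  v_{2} + v_{4} + v_{5} = 0  →  sig = (3; —)
  {1,2,5}:  v_{1} + v_{2} + v_{5} = v_{3}  →  sig = (3; 1)

Sorted signature multiset PRS(X):
    |P|=2: 3 collections, coeffs (1), (1), (1,2)
    |P|=3: 2 collections, coeffs (), (1)


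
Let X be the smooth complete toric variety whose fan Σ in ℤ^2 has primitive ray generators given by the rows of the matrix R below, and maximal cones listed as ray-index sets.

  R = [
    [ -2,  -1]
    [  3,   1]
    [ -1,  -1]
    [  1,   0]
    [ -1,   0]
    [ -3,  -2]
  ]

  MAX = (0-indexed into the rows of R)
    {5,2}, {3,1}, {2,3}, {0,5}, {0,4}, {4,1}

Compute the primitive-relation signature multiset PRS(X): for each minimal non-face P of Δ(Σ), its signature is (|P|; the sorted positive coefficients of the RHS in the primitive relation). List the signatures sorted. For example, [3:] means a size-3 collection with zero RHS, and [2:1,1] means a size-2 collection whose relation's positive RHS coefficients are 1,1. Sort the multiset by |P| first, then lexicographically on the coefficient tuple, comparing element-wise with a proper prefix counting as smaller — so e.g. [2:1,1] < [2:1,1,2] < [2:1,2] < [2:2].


The 9 primitive collections of Σ (r=6, n=2):

  • {3,4}:  v_{3} + v_{4} = 0  ⟹  sig = [2:]
  • {0,1}:  v_{0} + v_{1} = v_{3}  ⟹  sig = [2:1]
  • {0,2}:  v_{0} + v_{2} = v_{5}  ⟹  sig = [2:1]
  • {0,3}:  v_{0} + v_{3} = v_{2}  ⟹  sig = [2:1]
  • {2,4}:  v_{2} + v_{4} = v_{0}  ⟹  sig = [2:1]
  • {1,5}:  v_{1} + v_{5} = v_{2} + v_{3}  ⟹  sig = [2:1,1]
  • {1,2}:  v_{1} + v_{2} = 2·v_{3}  ⟹  sig = [2:2]
  • {3,5}:  v_{3} + v_{5} = 2·v_{2}  ⟹  sig = [2:2]
  • {4,5}:  v_{4} + v_{5} = 2·v_{0}  ⟹  sig = [2:2]

Hence PRS(X_Σ) =
    |P|=2: 9 collections, coeffs (), (1), (1), (1), (1), (1,1), (2), (2), (2)


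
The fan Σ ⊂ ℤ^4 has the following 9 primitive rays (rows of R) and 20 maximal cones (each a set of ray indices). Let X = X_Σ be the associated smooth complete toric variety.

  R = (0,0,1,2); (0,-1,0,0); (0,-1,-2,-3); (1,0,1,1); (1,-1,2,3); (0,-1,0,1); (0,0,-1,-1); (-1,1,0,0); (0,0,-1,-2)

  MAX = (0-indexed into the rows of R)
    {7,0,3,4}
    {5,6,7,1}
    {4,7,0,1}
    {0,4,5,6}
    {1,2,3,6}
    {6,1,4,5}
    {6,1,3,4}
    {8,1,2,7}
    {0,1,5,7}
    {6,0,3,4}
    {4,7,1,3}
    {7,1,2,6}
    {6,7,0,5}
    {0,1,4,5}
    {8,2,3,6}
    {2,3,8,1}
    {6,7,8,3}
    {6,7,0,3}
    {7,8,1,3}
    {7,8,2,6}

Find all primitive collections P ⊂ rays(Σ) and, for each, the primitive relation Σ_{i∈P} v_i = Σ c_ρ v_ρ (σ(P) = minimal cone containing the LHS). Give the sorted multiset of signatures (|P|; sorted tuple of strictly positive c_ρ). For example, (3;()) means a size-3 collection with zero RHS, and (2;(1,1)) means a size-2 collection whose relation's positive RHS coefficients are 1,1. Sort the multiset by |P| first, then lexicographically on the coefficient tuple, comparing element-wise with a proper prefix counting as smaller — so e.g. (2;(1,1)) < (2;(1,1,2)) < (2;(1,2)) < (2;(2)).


14 collections generate NE(X_Σ); each relation:

  {0,8}:  v_{0} + v_{8} = 0  →  sig = (2;())
  {0,2}:  v_{0} + v_{2} = v_{1} + v_{6}  →  sig = (2;(1,1))
  {3,5}:  v_{3} + v_{5} = v_{4} + v_{6}  →  sig = (2;(1,1))
  {4,8}:  v_{4} + v_{8} = v_{1} + v_{3}  →  sig = (2;(1,1))
  {5,8}:  v_{5} + v_{8} = v_{1} + v_{6}  →  sig = (2;(1,1))
  {2,4}:  v_{2} + v_{4} = 2·v_{1} + v_{3} + v_{6}  →  sig = (2;(1,1,2))
  {2,5}:  v_{2} + v_{5} = 2·v_{1} + 2·v_{6}  →  sig = (2;(2,2))
  {0,1,3}:  v_{0} + v_{1} + v_{3} = v_{4}  →  sig = (3;(1))
  {0,1,6}:  v_{0} + v_{1} + v_{6} = v_{5}  →  sig = (3;(1))
  {1,6,8}:  v_{1} + v_{6} + v_{8} = v_{2}  →  sig = (3;(1))
  {2,3,7}:  v_{2} + v_{3} + v_{7} = v_{8}  →  sig = (3;(1))
  {4,6,7}:  v_{4} + v_{6} + v_{7} = v_{0}  →  sig = (3;(1))
  {4,5,7}:  v_{4} + v_{5} + v_{7} = 2·v_{0} + v_{1}  →  sig = (3;(1,2))
  {1,3,6,7}:  v_{1} + v_{3} + v_{6} + v_{7} = 0  →  sig = (4;())

Hence PRS(X_Σ) =
    (2;())
    (2;(1,1))
    (2;(1,1))
    (2;(1,1))
    (2;(1,1))
    (2;(1,1,2))
    (2;(2,2))
    (3;(1))
    (3;(1))
    (3;(1))
    (3;(1))
    (3;(1))
    (3;(1,2))
    (4;())


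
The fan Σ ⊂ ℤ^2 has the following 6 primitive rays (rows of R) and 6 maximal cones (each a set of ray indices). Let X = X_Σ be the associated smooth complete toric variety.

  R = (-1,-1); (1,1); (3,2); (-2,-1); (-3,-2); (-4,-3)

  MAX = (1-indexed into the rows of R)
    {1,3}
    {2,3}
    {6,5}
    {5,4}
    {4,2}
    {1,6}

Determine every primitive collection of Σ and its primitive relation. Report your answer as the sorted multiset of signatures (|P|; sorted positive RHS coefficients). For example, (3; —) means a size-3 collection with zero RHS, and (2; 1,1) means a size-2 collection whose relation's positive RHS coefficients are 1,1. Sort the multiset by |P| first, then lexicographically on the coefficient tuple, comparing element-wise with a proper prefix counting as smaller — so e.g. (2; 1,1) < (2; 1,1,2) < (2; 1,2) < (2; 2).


9 collections generate NE(X_Σ); each relation:

  • {1,2}:  v_{1} + v_{2} = 0  so sig = (2; —)
  • {3,5}:  v_{3} + v_{5} = 0  so sig = (2; —)
  • {1,4}:  v_{1} + v_{4} = v_{5}  so sig = (2; 1)
  • {1,5}:  v_{1} + v_{5} = v_{6}  so sig = (2; 1)
  • {2,5}:  v_{2} + v_{5} = v_{4}  so sig = (2; 1)
  • {2,6}:  v_{2} + v_{6} = v_{5}  so sig = (2; 1)
  • {3,4}:  v_{3} + v_{4} = v_{2}  so sig = (2; 1)
  • {3,6}:  v_{3} + v_{6} = v_{1}  so sig = (2; 1)
  • {4,6}:  v_{4} + v_{6} = 2·v_{5}  so sig = (2; 2)

Hence PRS(X_Σ) =
    (2; —)
    (2; —)
    (2; 1)
    (2; 1)
    (2; 1)
    (2; 1)
    (2; 1)
    (2; 1)
    (2; 2)


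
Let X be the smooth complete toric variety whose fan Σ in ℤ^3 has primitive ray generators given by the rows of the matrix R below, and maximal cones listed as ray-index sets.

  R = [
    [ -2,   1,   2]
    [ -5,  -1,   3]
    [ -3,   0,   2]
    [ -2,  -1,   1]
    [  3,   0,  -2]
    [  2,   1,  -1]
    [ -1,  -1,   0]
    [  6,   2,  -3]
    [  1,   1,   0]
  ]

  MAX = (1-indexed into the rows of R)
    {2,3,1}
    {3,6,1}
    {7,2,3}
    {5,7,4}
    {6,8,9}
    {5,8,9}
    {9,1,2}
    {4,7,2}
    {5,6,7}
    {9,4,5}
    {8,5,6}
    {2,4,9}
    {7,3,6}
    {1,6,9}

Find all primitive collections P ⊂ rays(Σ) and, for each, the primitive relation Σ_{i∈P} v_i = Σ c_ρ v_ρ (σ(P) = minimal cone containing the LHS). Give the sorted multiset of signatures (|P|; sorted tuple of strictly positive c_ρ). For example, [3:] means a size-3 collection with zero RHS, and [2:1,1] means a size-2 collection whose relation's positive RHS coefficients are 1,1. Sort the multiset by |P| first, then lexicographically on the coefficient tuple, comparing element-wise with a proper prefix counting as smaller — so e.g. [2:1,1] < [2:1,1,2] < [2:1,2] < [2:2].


16 collections generate NE(X_Σ); each relation:

  P={3,5}:  v_{3} + v_{5} = 0 — sig = [2:]
  P={4,6}:  v_{4} + v_{6} = 0 — sig = [2:]
  P={7,9}:  v_{7} + v_{9} = 0 — sig = [2:]
  P={1,5}:  v_{1} + v_{5} = v_{9} — sig = [2:1]
  P={1,7}:  v_{1} + v_{7} = v_{3} — sig = [2:1]
  P={2,5}:  v_{2} + v_{5} = v_{4} — sig = [2:1]
  P={2,6}:  v_{2} + v_{6} = v_{3} — sig = [2:1]
  P={2,8}:  v_{2} + v_{8} = v_{9} — sig = [2:1]
  P={3,4}:  v_{3} + v_{4} = v_{2} — sig = [2:1]
  P={3,9}:  v_{3} + v_{9} = v_{1} — sig = [2:1]
  P={1,4}:  v_{1} + v_{4} = v_{2} + v_{9} — sig = [2:1,1]
  P={3,8}:  v_{3} + v_{8} = v_{6} + v_{9} — sig = [2:1,1]
  P={4,8}:  v_{4} + v_{8} = v_{5} + v_{9} — sig = [2:1,1]
  P={7,8}:  v_{7} + v_{8} = v_{5} + v_{6} — sig = [2:1,1]
  P={1,8}:  v_{1} + v_{8} = v_{6} + 2·v_{9} — sig = [2:1,2]
  P={5,6,9}:  v_{5} + v_{6} + v_{9} = v_{8} — sig = [3:1]

so the primitive-relation signature multiset is
    |P|=2: 15 collections, coeffs (), (), (), (1), (1), (1), (1), (1), (1), (1), (1,1), (1,1), (1,1), (1,1), (1,2)
    |P|=3: 1 collection, coeffs (1)


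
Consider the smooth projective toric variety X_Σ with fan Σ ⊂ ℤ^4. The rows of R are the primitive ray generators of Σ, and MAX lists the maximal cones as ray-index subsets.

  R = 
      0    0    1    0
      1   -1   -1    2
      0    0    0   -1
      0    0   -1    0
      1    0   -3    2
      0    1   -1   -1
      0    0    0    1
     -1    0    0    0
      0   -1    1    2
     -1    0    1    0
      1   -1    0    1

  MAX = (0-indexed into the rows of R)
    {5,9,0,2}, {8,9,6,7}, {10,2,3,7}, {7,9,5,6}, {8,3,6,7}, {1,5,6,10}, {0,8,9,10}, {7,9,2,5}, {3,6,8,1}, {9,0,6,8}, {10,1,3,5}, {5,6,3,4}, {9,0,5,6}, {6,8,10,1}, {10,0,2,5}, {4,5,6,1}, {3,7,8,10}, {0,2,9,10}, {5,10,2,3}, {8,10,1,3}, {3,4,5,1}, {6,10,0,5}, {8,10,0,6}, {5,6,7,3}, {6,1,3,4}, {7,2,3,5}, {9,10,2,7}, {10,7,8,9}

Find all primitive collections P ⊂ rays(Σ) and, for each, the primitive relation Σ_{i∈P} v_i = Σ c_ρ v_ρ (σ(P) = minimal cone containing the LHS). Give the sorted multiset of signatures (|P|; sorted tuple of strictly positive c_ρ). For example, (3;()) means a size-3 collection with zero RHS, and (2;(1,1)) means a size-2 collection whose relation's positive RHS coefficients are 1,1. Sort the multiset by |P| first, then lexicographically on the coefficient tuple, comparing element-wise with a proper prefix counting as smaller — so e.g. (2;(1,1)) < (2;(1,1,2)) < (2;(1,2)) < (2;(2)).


Δ(Σ) — 11 vertices, 22 min non-faces:

  {0,3}:  v_{0} + v_{3} = 0  ⟹  sig = (2;())
  {2,6}:  v_{2} + v_{6} = 0  ⟹  sig = (2;())
  {0,7}:  v_{0} + v_{7} = v_{9}  ⟹  sig = (2;(1))
  {3,9}:  v_{3} + v_{9} = v_{7}  ⟹  sig = (2;(1))
  {5,8}:  v_{5} + v_{8} = v_{6}  ⟹  sig = (2;(1))
  {0,1}:  v_{0} + v_{1} = v_{6} + v_{10}  ⟹  sig = (2;(1,1))
  {1,2}:  v_{1} + v_{2} = v_{3} + v_{10}  ⟹  sig = (2;(1,1))
  {1,9}:  v_{1} + v_{9} = v_{3} + v_{8}  ⟹  sig = (2;(1,1))
  {2,8}:  v_{2} + v_{8} = v_{9} + v_{10}  ⟹  sig = (2;(1,1))
  {0,4}:  v_{0} + v_{4} = v_{1} + v_{5} + v_{6}  ⟹  sig = (2;(1,1,1))
  {2,4}:  v_{2} + v_{4} = v_{1} + v_{3} + v_{5}  ⟹  sig = (2;(1,1,1))
  {4,8}:  v_{4} + v_{8} = v_{1} + v_{3} + 2·v_{6}  ⟹  sig = (2;(1,1,2))
  {1,7}:  v_{1} + v_{7} = 2·v_{3} + v_{8}  ⟹  sig = (2;(1,2))
  {4,10}:  v_{4} + v_{10} = 2·v_{1} + v_{5}  ⟹  sig = (2;(1,2))
  {4,9}:  v_{4} + v_{9} = 2·v_{3} + 2·v_{6}  ⟹  sig = (2;(2,2))
  {4,7}:  v_{4} + v_{7} = 3·v_{3} + 2·v_{6}  ⟹  sig = (2;(2,3))
  {5,9,10}:  v_{5} + v_{9} + v_{10} = 0  ⟹  sig = (3;())
  {3,6,10}:  v_{3} + v_{6} + v_{10} = v_{1}  ⟹  sig = (3;(1))
  {5,7,10}:  v_{5} + v_{7} + v_{10} = v_{3}  ⟹  sig = (3;(1))
  {6,9,10}:  v_{6} + v_{9} + v_{10} = v_{8}  ⟹  sig = (3;(1))
  {6,7,10}:  v_{6} + v_{7} + v_{10} = v_{3} + v_{8}  ⟹  sig = (3;(1,1))
  {1,3,5,6}:  v_{1} + v_{3} + v_{5} + v_{6} = v_{4}  ⟹  sig = (4;(1))

Signatures (|P|; sorted positive RHS coefficients), sorted:
{ (2;()) ×2,  (2;(1)) ×3,  (2;(1,1)) ×4,  (2;(1,1,1)) ×2,  (2;(1,1,2)),  (2;(1,2)) ×2,  (2;(2,2)),  (2;(2,3)),  (3;()),  (3;(1)) ×3,  (3;(1,1)),  (4;(1)) }


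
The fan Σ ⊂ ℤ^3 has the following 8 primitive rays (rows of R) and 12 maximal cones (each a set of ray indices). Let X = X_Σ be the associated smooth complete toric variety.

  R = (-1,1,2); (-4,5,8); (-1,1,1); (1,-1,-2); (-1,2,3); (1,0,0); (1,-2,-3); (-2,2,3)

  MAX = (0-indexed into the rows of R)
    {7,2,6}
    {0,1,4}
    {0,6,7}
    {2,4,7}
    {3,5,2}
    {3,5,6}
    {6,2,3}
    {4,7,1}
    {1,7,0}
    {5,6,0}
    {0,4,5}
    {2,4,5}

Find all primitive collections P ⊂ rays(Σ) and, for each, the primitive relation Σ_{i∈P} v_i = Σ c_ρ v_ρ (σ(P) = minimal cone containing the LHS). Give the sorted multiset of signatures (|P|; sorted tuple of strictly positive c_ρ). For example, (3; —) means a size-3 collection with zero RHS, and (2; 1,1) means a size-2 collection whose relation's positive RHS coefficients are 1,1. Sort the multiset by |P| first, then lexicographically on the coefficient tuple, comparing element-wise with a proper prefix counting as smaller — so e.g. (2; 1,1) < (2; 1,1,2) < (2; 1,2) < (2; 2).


Σ has 12 primitive collections:

  P={0,3}:  v_{0} + v_{3} = 0 — sig = (2; —)
  P={4,6}:  v_{4} + v_{6} = 0 — sig = (2; —)
  P={0,2}:  v_{0} + v_{2} = v_{7} — sig = (2; 1)
  P={3,7}:  v_{3} + v_{7} = v_{2} — sig = (2; 1)
  P={5,7}:  v_{5} + v_{7} = v_{4} — sig = (2; 1)
  P={1,3}:  v_{1} + v_{3} = v_{4} + v_{7} — sig = (2; 1,1)
  P={1,6}:  v_{1} + v_{6} = v_{0} + v_{7} — sig = (2; 1,1)
  P={3,4}:  v_{3} + v_{4} = v_{2} + v_{5} — sig = (2; 1,1)
  P={1,2}:  v_{1} + v_{2} = v_{4} + 2·v_{7} — sig = (2; 1,2)
  P={1,5}:  v_{1} + v_{5} = v_{0} + 2·v_{4} — sig = (2; 1,2)
  P={0,4,7}:  v_{0} + v_{4} + v_{7} = v_{1} — sig = (3; 1)
  P={2,5,6}:  v_{2} + v_{5} + v_{6} = v_{3} — sig = (3; 1)

Hence PRS(X_Σ) =
{ (2; —) ×2,  (2; 1) ×3,  (2; 1,1) ×3,  (2; 1,2) ×2,  (3; 1) ×2 }
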